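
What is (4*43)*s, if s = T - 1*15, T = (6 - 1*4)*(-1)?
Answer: -2924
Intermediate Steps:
T = -2 (T = (6 - 4)*(-1) = 2*(-1) = -2)
s = -17 (s = -2 - 1*15 = -2 - 15 = -17)
(4*43)*s = (4*43)*(-17) = 172*(-17) = -2924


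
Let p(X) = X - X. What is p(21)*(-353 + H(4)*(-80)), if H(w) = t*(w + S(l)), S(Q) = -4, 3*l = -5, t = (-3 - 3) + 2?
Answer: 0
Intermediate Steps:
p(X) = 0
t = -4 (t = -6 + 2 = -4)
l = -5/3 (l = (⅓)*(-5) = -5/3 ≈ -1.6667)
H(w) = 16 - 4*w (H(w) = -4*(w - 4) = -4*(-4 + w) = 16 - 4*w)
p(21)*(-353 + H(4)*(-80)) = 0*(-353 + (16 - 4*4)*(-80)) = 0*(-353 + (16 - 16)*(-80)) = 0*(-353 + 0*(-80)) = 0*(-353 + 0) = 0*(-353) = 0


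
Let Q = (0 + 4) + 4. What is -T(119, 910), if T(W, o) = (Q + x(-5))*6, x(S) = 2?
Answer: -60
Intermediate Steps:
Q = 8 (Q = 4 + 4 = 8)
T(W, o) = 60 (T(W, o) = (8 + 2)*6 = 10*6 = 60)
-T(119, 910) = -1*60 = -60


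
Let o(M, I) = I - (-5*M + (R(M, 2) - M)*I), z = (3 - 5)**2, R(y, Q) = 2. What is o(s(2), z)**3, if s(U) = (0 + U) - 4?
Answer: -10648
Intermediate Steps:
s(U) = -4 + U (s(U) = U - 4 = -4 + U)
z = 4 (z = (-2)**2 = 4)
o(M, I) = I + 5*M - I*(2 - M) (o(M, I) = I - (-5*M + (2 - M)*I) = I - (-5*M + I*(2 - M)) = I + (5*M - I*(2 - M)) = I + 5*M - I*(2 - M))
o(s(2), z)**3 = (-1*4 + 5*(-4 + 2) + 4*(-4 + 2))**3 = (-4 + 5*(-2) + 4*(-2))**3 = (-4 - 10 - 8)**3 = (-22)**3 = -10648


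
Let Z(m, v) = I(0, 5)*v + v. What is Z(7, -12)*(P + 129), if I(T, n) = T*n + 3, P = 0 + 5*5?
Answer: -7392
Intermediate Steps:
P = 25 (P = 0 + 25 = 25)
I(T, n) = 3 + T*n
Z(m, v) = 4*v (Z(m, v) = (3 + 0*5)*v + v = (3 + 0)*v + v = 3*v + v = 4*v)
Z(7, -12)*(P + 129) = (4*(-12))*(25 + 129) = -48*154 = -7392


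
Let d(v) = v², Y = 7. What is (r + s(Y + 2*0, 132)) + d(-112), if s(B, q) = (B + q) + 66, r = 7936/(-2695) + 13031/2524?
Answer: 86736080901/6802180 ≈ 12751.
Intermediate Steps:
r = 15088081/6802180 (r = 7936*(-1/2695) + 13031*(1/2524) = -7936/2695 + 13031/2524 = 15088081/6802180 ≈ 2.2181)
s(B, q) = 66 + B + q
(r + s(Y + 2*0, 132)) + d(-112) = (15088081/6802180 + (66 + (7 + 2*0) + 132)) + (-112)² = (15088081/6802180 + (66 + (7 + 0) + 132)) + 12544 = (15088081/6802180 + (66 + 7 + 132)) + 12544 = (15088081/6802180 + 205) + 12544 = 1409534981/6802180 + 12544 = 86736080901/6802180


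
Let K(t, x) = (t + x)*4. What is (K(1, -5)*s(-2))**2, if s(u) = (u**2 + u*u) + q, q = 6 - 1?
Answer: 43264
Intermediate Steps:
q = 5
s(u) = 5 + 2*u**2 (s(u) = (u**2 + u*u) + 5 = (u**2 + u**2) + 5 = 2*u**2 + 5 = 5 + 2*u**2)
K(t, x) = 4*t + 4*x
(K(1, -5)*s(-2))**2 = ((4*1 + 4*(-5))*(5 + 2*(-2)**2))**2 = ((4 - 20)*(5 + 2*4))**2 = (-16*(5 + 8))**2 = (-16*13)**2 = (-208)**2 = 43264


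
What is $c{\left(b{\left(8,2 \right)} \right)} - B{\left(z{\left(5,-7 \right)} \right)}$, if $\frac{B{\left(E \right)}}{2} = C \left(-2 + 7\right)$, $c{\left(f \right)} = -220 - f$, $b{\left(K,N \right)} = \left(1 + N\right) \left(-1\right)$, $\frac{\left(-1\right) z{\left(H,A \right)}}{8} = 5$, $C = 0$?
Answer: $-217$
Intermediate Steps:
$z{\left(H,A \right)} = -40$ ($z{\left(H,A \right)} = \left(-8\right) 5 = -40$)
$b{\left(K,N \right)} = -1 - N$
$B{\left(E \right)} = 0$ ($B{\left(E \right)} = 2 \cdot 0 \left(-2 + 7\right) = 2 \cdot 0 \cdot 5 = 2 \cdot 0 = 0$)
$c{\left(b{\left(8,2 \right)} \right)} - B{\left(z{\left(5,-7 \right)} \right)} = \left(-220 - \left(-1 - 2\right)\right) - 0 = \left(-220 - \left(-1 - 2\right)\right) + 0 = \left(-220 - -3\right) + 0 = \left(-220 + 3\right) + 0 = -217 + 0 = -217$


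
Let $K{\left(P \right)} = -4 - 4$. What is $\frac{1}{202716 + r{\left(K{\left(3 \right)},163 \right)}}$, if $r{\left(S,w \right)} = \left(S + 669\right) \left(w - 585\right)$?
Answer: $- \frac{1}{76226} \approx -1.3119 \cdot 10^{-5}$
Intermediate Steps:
$K{\left(P \right)} = -8$ ($K{\left(P \right)} = -4 - 4 = -8$)
$r{\left(S,w \right)} = \left(-585 + w\right) \left(669 + S\right)$ ($r{\left(S,w \right)} = \left(669 + S\right) \left(-585 + w\right) = \left(-585 + w\right) \left(669 + S\right)$)
$\frac{1}{202716 + r{\left(K{\left(3 \right)},163 \right)}} = \frac{1}{202716 - 278942} = \frac{1}{-76226} = - \frac{1}{76226}$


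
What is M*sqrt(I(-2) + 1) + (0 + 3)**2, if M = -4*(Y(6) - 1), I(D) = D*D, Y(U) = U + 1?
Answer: 9 - 24*sqrt(5) ≈ -44.666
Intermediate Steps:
Y(U) = 1 + U
I(D) = D**2
M = -24 (M = -4*((1 + 6) - 1) = -4*(7 - 1) = -4*6 = -24)
M*sqrt(I(-2) + 1) + (0 + 3)**2 = -24*sqrt((-2)**2 + 1) + (0 + 3)**2 = -24*sqrt(4 + 1) + 3**2 = -24*sqrt(5) + 9 = 9 - 24*sqrt(5)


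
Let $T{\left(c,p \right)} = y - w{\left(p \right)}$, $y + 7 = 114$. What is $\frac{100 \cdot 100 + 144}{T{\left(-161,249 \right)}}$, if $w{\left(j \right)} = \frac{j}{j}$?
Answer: $\frac{5072}{53} \approx 95.698$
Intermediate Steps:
$y = 107$ ($y = -7 + 114 = 107$)
$w{\left(j \right)} = 1$
$T{\left(c,p \right)} = 106$ ($T{\left(c,p \right)} = 107 - 1 = 106$)
$\frac{100 \cdot 100 + 144}{T{\left(-161,249 \right)}} = \frac{100 \cdot 100 + 144}{106} = \left(10000 + 144\right) \frac{1}{106} = 10144 \cdot \frac{1}{106} = \frac{5072}{53}$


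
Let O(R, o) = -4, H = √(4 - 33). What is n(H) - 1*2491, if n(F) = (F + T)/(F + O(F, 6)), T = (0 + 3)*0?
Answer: -112066/45 - 4*I*√29/45 ≈ -2490.4 - 0.47868*I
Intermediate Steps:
H = I*√29 (H = √(-29) = I*√29 ≈ 5.3852*I)
T = 0 (T = 3*0 = 0)
n(F) = F/(-4 + F) (n(F) = (F + 0)/(F - 4) = F/(-4 + F))
n(H) - 1*2491 = (I*√29)/(-4 + I*√29) - 1*2491 = I*√29/(-4 + I*√29) - 2491 = -2491 + I*√29/(-4 + I*√29)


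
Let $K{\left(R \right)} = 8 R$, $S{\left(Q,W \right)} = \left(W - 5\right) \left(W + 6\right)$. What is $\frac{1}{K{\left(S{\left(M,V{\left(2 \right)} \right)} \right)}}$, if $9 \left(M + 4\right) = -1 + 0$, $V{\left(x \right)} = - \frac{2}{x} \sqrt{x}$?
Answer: $- \frac{7}{1564} + \frac{\sqrt{2}}{6256} \approx -0.0042496$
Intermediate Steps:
$V{\left(x \right)} = - \frac{2}{\sqrt{x}}$
$M = - \frac{37}{9}$ ($M = -4 + \frac{-1 + 0}{9} = -4 + \frac{1}{9} \left(-1\right) = -4 - \frac{1}{9} = - \frac{37}{9} \approx -4.1111$)
$S{\left(Q,W \right)} = \left(-5 + W\right) \left(6 + W\right)$
$\frac{1}{K{\left(S{\left(M,V{\left(2 \right)} \right)} \right)}} = \frac{1}{8 \left(-30 - \frac{2}{\sqrt{2}} + \left(- \frac{2}{\sqrt{2}}\right)^{2}\right)} = \frac{1}{8 \left(-30 - 2 \frac{\sqrt{2}}{2} + \left(- 2 \frac{\sqrt{2}}{2}\right)^{2}\right)} = \frac{1}{8 \left(-30 - \sqrt{2} + \left(- \sqrt{2}\right)^{2}\right)} = \frac{1}{8 \left(-30 - \sqrt{2} + 2\right)} = \frac{1}{8 \left(-28 - \sqrt{2}\right)} = \frac{1}{-224 - 8 \sqrt{2}}$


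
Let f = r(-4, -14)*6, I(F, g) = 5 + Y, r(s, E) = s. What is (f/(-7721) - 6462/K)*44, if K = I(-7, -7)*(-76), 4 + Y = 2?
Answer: 182961438/146699 ≈ 1247.2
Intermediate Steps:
Y = -2 (Y = -4 + 2 = -2)
I(F, g) = 3 (I(F, g) = 5 - 2 = 3)
f = -24 (f = -4*6 = -24)
K = -228 (K = 3*(-76) = -228)
(f/(-7721) - 6462/K)*44 = (-24/(-7721) - 6462/(-228))*44 = (-24*(-1/7721) - 6462*(-1/228))*44 = (24/7721 + 1077/38)*44 = (8316429/293398)*44 = 182961438/146699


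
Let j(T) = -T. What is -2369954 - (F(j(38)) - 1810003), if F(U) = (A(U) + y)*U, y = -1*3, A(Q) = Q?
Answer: -561509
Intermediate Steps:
y = -3
F(U) = U*(-3 + U) (F(U) = (U - 3)*U = (-3 + U)*U = U*(-3 + U))
-2369954 - (F(j(38)) - 1810003) = -2369954 - ((-1*38)*(-3 - 1*38) - 1810003) = -2369954 - (-38*(-3 - 38) - 1810003) = -2369954 - (-38*(-41) - 1810003) = -2369954 - (1558 - 1810003) = -2369954 - 1*(-1808445) = -2369954 + 1808445 = -561509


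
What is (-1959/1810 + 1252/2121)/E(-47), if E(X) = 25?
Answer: -1888919/95975250 ≈ -0.019681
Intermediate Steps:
(-1959/1810 + 1252/2121)/E(-47) = (-1959/1810 + 1252/2121)/25 = (-1959*1/1810 + 1252*(1/2121))*(1/25) = (-1959/1810 + 1252/2121)*(1/25) = -1888919/3839010*1/25 = -1888919/95975250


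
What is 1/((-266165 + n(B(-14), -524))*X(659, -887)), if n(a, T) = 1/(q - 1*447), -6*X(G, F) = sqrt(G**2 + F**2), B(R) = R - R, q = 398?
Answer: 49*sqrt(48842)/530834637010 ≈ 2.0400e-8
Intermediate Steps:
B(R) = 0
X(G, F) = -sqrt(F**2 + G**2)/6 (X(G, F) = -sqrt(G**2 + F**2)/6 = -sqrt(F**2 + G**2)/6)
n(a, T) = -1/49 (n(a, T) = 1/(398 - 1*447) = 1/(398 - 447) = 1/(-49) = -1/49)
1/((-266165 + n(B(-14), -524))*X(659, -887)) = 1/((-266165 - 1/49)*((-sqrt((-887)**2 + 659**2)/6))) = 1/((-13042086/49)*((-sqrt(786769 + 434281)/6))) = -49*(-3*sqrt(48842)/122105)/13042086 = -(-49)*sqrt(48842)/530834637010 = 49*sqrt(48842)/530834637010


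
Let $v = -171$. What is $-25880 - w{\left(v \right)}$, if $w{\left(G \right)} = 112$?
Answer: $-25992$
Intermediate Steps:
$-25880 - w{\left(v \right)} = -25880 - 112 = -25992$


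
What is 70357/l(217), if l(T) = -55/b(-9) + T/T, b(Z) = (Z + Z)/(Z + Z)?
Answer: -70357/54 ≈ -1302.9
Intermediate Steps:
b(Z) = 1 (b(Z) = (2*Z)/((2*Z)) = (2*Z)*(1/(2*Z)) = 1)
l(T) = -54 (l(T) = -55/1 + T/T = -55*1 + 1 = -55 + 1 = -54)
70357/l(217) = 70357/(-54) = 70357*(-1/54) = -70357/54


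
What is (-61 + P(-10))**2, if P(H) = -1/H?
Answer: 370881/100 ≈ 3708.8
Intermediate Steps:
(-61 + P(-10))**2 = (-61 - 1/(-10))**2 = (-61 - 1*(-1/10))**2 = (-61 + 1/10)**2 = (-609/10)**2 = 370881/100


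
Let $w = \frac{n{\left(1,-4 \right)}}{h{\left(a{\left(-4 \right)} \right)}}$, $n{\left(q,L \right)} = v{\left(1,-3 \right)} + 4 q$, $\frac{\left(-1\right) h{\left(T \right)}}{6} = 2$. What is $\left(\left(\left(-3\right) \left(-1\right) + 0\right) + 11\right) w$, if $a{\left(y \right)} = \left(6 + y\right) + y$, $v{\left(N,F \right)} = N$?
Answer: $- \frac{35}{6} \approx -5.8333$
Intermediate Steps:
$a{\left(y \right)} = 6 + 2 y$
$h{\left(T \right)} = -12$ ($h{\left(T \right)} = \left(-6\right) 2 = -12$)
$n{\left(q,L \right)} = 1 + 4 q$
$w = - \frac{5}{12}$ ($w = \frac{1 + 4 \cdot 1}{-12} = \left(1 + 4\right) \left(- \frac{1}{12}\right) = 5 \left(- \frac{1}{12}\right) = - \frac{5}{12} \approx -0.41667$)
$\left(\left(\left(-3\right) \left(-1\right) + 0\right) + 11\right) w = \left(\left(\left(-3\right) \left(-1\right) + 0\right) + 11\right) \left(- \frac{5}{12}\right) = \left(\left(3 + 0\right) + 11\right) \left(- \frac{5}{12}\right) = \left(3 + 11\right) \left(- \frac{5}{12}\right) = 14 \left(- \frac{5}{12}\right) = - \frac{35}{6}$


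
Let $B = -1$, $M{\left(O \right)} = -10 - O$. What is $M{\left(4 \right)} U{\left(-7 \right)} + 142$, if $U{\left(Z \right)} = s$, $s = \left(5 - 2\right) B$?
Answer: $184$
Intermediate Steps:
$s = -3$ ($s = \left(5 - 2\right) \left(-1\right) = 3 \left(-1\right) = -3$)
$U{\left(Z \right)} = -3$
$M{\left(4 \right)} U{\left(-7 \right)} + 142 = \left(-10 - 4\right) \left(-3\right) + 142 = \left(-14\right) \left(-3\right) + 142 = 42 + 142 = 184$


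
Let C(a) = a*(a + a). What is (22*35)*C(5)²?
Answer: 1925000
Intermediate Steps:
C(a) = 2*a² (C(a) = a*(2*a) = 2*a²)
(22*35)*C(5)² = (22*35)*(2*5²)² = 770*(2*25)² = 770*50² = 770*2500 = 1925000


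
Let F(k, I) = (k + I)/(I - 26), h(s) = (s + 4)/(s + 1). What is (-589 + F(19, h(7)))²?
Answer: 13501510416/38809 ≈ 3.4790e+5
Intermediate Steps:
h(s) = (4 + s)/(1 + s)
F(k, I) = (I + k)/(-26 + I)
(-589 + F(19, h(7)))² = (-589 + ((4 + 7)/(1 + 7) + 19)/(-26 + (4 + 7)/(1 + 7)))² = (-589 + (11/8 + 19)/(-26 + 11/8))² = (-589 + (163/8)/(-197/8))² = (-589 - 8/197*163/8)² = (-589 - 163/197)² = (-116196/197)² = 13501510416/38809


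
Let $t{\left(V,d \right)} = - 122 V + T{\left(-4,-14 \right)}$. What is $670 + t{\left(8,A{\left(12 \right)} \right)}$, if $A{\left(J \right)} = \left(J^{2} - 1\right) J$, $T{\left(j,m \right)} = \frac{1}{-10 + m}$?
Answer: $- \frac{7345}{24} \approx -306.04$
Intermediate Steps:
$A{\left(J \right)} = J \left(-1 + J^{2}\right)$ ($A{\left(J \right)} = \left(-1 + J^{2}\right) J = J \left(-1 + J^{2}\right)$)
$t{\left(V,d \right)} = - \frac{1}{24} - 122 V$ ($t{\left(V,d \right)} = - 122 V + \frac{1}{-10 - 14} = - 122 V + \frac{1}{-24} = - 122 V - \frac{1}{24} = - \frac{1}{24} - 122 V$)
$670 + t{\left(8,A{\left(12 \right)} \right)} = 670 - \frac{23425}{24} = - \frac{7345}{24}$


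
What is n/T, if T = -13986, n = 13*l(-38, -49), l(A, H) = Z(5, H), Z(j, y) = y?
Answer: 91/1998 ≈ 0.045546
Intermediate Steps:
l(A, H) = H
n = -637 (n = 13*(-49) = -637)
n/T = -637/(-13986) = -637*(-1/13986) = 91/1998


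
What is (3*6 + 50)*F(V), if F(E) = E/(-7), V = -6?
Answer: 408/7 ≈ 58.286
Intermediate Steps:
F(E) = -E/7 (F(E) = E*(-⅐) = -E/7)
(3*6 + 50)*F(V) = (3*6 + 50)*(-⅐*(-6)) = (18 + 50)*(6/7) = 68*(6/7) = 408/7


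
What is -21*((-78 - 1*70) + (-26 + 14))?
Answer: 3360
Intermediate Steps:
-21*((-78 - 1*70) + (-26 + 14)) = -21*((-78 - 70) - 12) = -21*(-148 - 12) = -21*(-160) = 3360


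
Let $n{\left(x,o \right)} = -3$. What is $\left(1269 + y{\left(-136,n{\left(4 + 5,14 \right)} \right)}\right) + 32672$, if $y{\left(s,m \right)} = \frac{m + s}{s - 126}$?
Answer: $\frac{8892681}{262} \approx 33942.0$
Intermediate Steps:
$y{\left(s,m \right)} = \frac{m + s}{-126 + s}$
$\left(1269 + y{\left(-136,n{\left(4 + 5,14 \right)} \right)}\right) + 32672 = \left(1269 + \frac{-3 - 136}{-126 - 136}\right) + 32672 = \left(1269 + \frac{1}{-262} \left(-139\right)\right) + 32672 = \left(1269 - - \frac{139}{262}\right) + 32672 = \left(1269 + \frac{139}{262}\right) + 32672 = \frac{332617}{262} + 32672 = \frac{8892681}{262}$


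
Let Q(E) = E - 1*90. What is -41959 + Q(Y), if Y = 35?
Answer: -42014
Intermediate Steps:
Q(E) = -90 + E (Q(E) = E - 90 = -90 + E)
-41959 + Q(Y) = -41959 + (-90 + 35) = -41959 - 55 = -42014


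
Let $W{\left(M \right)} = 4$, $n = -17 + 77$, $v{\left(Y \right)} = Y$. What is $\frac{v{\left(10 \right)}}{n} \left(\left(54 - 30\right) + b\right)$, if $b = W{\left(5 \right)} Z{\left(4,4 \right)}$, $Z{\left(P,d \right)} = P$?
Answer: $\frac{20}{3} \approx 6.6667$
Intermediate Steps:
$n = 60$
$b = 16$ ($b = 4 \cdot 4 = 16$)
$\frac{v{\left(10 \right)}}{n} \left(\left(54 - 30\right) + b\right) = \frac{10}{60} \left(\left(54 - 30\right) + 16\right) = 10 \cdot \frac{1}{60} \left(\left(54 - 30\right) + 16\right) = \frac{24 + 16}{6} = \frac{1}{6} \cdot 40 = \frac{20}{3}$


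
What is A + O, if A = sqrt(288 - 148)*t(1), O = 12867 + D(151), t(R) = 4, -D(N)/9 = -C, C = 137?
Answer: 14100 + 8*sqrt(35) ≈ 14147.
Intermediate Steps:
D(N) = 1233 (D(N) = -(-9)*137 = -9*(-137) = 1233)
O = 14100 (O = 12867 + 1233 = 14100)
A = 8*sqrt(35) (A = sqrt(288 - 148)*4 = sqrt(140)*4 = (2*sqrt(35))*4 = 8*sqrt(35) ≈ 47.329)
A + O = 8*sqrt(35) + 14100 = 14100 + 8*sqrt(35)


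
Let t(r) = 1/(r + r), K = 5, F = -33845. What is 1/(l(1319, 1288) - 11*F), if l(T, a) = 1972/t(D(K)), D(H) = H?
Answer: 1/392015 ≈ 2.5509e-6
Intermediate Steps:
t(r) = 1/(2*r)
l(T, a) = 19720 (l(T, a) = 1972/(((1/2)/5)) = 1972/(((1/2)*(1/5))) = 1972/(1/10) = 1972*10 = 19720)
1/(l(1319, 1288) - 11*F) = 1/(19720 - 11*(-33845)) = 1/(19720 + 372295) = 1/392015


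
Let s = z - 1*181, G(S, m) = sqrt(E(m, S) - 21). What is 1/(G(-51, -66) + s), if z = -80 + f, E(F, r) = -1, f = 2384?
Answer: 193/409741 - I*sqrt(22)/4507151 ≈ 0.00047103 - 1.0407e-6*I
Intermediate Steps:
G(S, m) = I*sqrt(22) (G(S, m) = sqrt(-1 - 21) = sqrt(-22) = I*sqrt(22))
z = 2304 (z = -80 + 2384 = 2304)
s = 2123 (s = 2304 - 1*181 = 2304 - 181 = 2123)
1/(G(-51, -66) + s) = 1/(I*sqrt(22) + 2123) = 1/(2123 + I*sqrt(22))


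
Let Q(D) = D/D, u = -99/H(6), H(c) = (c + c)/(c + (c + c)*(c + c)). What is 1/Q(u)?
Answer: 1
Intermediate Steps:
H(c) = 2*c/(c + 4*c**2) (H(c) = (2*c)/(c + (2*c)*(2*c)) = (2*c)/(c + 4*c**2) = 2*c/(c + 4*c**2))
u = -2475/2 (u = -99/(2/(1 + 4*6)) = -99/(2/(1 + 24)) = -99/(2/25) = -99/(2*(1/25)) = -99/2/25 = -99*25/2 = -2475/2 ≈ -1237.5)
Q(D) = 1
1/Q(u) = 1/1 = 1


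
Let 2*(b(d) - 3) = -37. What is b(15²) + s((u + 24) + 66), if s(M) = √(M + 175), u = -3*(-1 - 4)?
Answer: -31/2 + 2*√70 ≈ 1.2332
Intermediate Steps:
b(d) = -31/2 (b(d) = 3 + (½)*(-37) = 3 - 37/2 = -31/2)
u = 15 (u = -3*(-5) = 15)
s(M) = √(175 + M)
b(15²) + s((u + 24) + 66) = -31/2 + √(175 + ((15 + 24) + 66)) = -31/2 + √(175 + (39 + 66)) = -31/2 + √(175 + 105) = -31/2 + √280 = -31/2 + 2*√70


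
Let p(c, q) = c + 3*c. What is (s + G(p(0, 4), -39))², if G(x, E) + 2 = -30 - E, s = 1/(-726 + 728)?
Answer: 225/4 ≈ 56.250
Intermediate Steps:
p(c, q) = 4*c
s = ½ (s = 1/2 = ½ ≈ 0.50000)
G(x, E) = -32 - E (G(x, E) = -2 + (-30 - E) = -32 - E)
(s + G(p(0, 4), -39))² = (½ + (-32 - 1*(-39)))² = (½ + (-32 + 39))² = (½ + 7)² = (15/2)² = 225/4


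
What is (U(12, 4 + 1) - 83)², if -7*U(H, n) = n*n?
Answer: 367236/49 ≈ 7494.6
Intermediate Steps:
U(H, n) = -n²/7 (U(H, n) = -n*n/7 = -n²/7)
(U(12, 4 + 1) - 83)² = (-(4 + 1)²/7 - 83)² = (-⅐*5² - 83)² = (-⅐*25 - 83)² = (-25/7 - 83)² = (-606/7)² = 367236/49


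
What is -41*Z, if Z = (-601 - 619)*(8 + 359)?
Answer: 18357340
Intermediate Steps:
Z = -447740 (Z = -1220*367 = -447740)
-41*Z = -41*(-447740) = 18357340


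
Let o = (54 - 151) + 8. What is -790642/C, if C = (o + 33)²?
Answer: -395321/1568 ≈ -252.12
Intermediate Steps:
o = -89 (o = -97 + 8 = -89)
C = 3136 (C = (-89 + 33)² = (-56)² = 3136)
-790642/C = -790642/3136 = -790642*1/3136 = -395321/1568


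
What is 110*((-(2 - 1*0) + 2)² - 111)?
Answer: -12210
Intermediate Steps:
110*((-(2 - 1*0) + 2)² - 111) = 110*((-(2 + 0) + 2)² - 111) = 110*((-1*2 + 2)² - 111) = 110*((-2 + 2)² - 111) = 110*(0² - 111) = 110*(0 - 111) = 110*(-111) = -12210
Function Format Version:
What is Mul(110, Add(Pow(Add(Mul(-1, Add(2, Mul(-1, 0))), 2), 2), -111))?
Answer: -12210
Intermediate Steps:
Mul(110, Add(Pow(Add(Mul(-1, Add(2, Mul(-1, 0))), 2), 2), -111)) = Mul(110, Add(Pow(Add(Mul(-1, Add(2, 0)), 2), 2), -111)) = Mul(110, Add(Pow(Add(Mul(-1, 2), 2), 2), -111)) = Mul(110, Add(Pow(Add(-2, 2), 2), -111)) = Mul(110, Add(Pow(0, 2), -111)) = Mul(110, Add(0, -111)) = Mul(110, -111) = -12210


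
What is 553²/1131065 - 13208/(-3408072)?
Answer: 132144774596/481843869585 ≈ 0.27425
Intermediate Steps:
553²/1131065 - 13208/(-3408072) = 305809*(1/1131065) - 13208*(-1/3408072) = 305809/1131065 + 1651/426009 = 132144774596/481843869585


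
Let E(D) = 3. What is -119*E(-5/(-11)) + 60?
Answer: -297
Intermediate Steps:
-119*E(-5/(-11)) + 60 = -119*3 + 60 = -357 + 60 = -297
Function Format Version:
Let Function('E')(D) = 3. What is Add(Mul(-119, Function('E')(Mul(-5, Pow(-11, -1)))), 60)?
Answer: -297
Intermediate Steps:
Add(Mul(-119, Function('E')(Mul(-5, Pow(-11, -1)))), 60) = Add(Mul(-119, 3), 60) = Add(-357, 60) = -297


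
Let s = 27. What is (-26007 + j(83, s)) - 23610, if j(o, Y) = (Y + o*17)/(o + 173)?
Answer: -6350257/128 ≈ -49611.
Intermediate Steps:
j(o, Y) = (Y + 17*o)/(173 + o)
(-26007 + j(83, s)) - 23610 = (-26007 + (27 + 17*83)/(173 + 83)) - 23610 = (-26007 + (27 + 1411)/256) - 23610 = (-26007 + (1/256)*1438) - 23610 = (-26007 + 719/128) - 23610 = -3328177/128 - 23610 = -6350257/128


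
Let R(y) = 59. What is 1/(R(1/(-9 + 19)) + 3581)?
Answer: 1/3640 ≈ 0.00027473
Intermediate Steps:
1/(R(1/(-9 + 19)) + 3581) = 1/(59 + 3581) = 1/3640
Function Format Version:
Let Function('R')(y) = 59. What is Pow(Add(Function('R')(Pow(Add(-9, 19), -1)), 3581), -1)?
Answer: Rational(1, 3640) ≈ 0.00027473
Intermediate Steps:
Pow(Add(Function('R')(Pow(Add(-9, 19), -1)), 3581), -1) = Pow(Add(59, 3581), -1) = Pow(3640, -1) = Rational(1, 3640)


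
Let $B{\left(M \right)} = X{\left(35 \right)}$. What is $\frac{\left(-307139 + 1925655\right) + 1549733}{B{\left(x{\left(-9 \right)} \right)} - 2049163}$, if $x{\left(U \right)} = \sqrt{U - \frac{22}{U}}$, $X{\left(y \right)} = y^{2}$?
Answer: $- \frac{1056083}{682646} \approx -1.547$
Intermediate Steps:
$B{\left(M \right)} = 1225$ ($B{\left(M \right)} = 35^{2} = 1225$)
$\frac{\left(-307139 + 1925655\right) + 1549733}{B{\left(x{\left(-9 \right)} \right)} - 2049163} = \frac{\left(-307139 + 1925655\right) + 1549733}{1225 - 2049163} = \frac{1618516 + 1549733}{-2047938} = 3168249 \left(- \frac{1}{2047938}\right) = - \frac{1056083}{682646}$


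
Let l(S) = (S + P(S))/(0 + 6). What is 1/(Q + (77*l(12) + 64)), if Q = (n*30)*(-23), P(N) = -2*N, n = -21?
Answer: 1/14400 ≈ 6.9444e-5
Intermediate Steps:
l(S) = -S/6 (l(S) = (S - 2*S)/(0 + 6) = -S/6)
Q = 14490 (Q = -21*30*(-23) = -630*(-23) = 14490)
1/(Q + (77*l(12) + 64)) = 1/(14490 + (77*(-⅙*12) + 64)) = 1/(14490 + (77*(-2) + 64)) = 1/(14490 + (-154 + 64)) = 1/(14490 - 90) = 1/14400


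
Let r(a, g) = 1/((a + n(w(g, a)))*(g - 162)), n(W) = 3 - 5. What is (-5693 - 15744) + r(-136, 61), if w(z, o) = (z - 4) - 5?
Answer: -298788905/13938 ≈ -21437.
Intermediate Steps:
w(z, o) = -9 + z (w(z, o) = (-4 + z) - 5 = -9 + z)
n(W) = -2
r(a, g) = 1/((-162 + g)*(-2 + a)) (r(a, g) = 1/((a - 2)*(g - 162)) = 1/((-2 + a)*(-162 + g)) = 1/((-162 + g)*(-2 + a)))
(-5693 - 15744) + r(-136, 61) = (-5693 - 15744) + 1/(324 - 162*(-136) - 2*61 - 136*61) = -21437 + 1/(324 + 22032 - 122 - 8296) = -21437 + 1/13938 = -298788905/13938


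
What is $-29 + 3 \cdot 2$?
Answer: $-23$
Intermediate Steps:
$-29 + 3 \cdot 2 = -29 + 6 = -23$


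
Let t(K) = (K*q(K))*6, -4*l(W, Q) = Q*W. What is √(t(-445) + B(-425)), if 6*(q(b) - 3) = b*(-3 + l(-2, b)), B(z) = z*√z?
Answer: √(-178650590 - 8500*I*√17)/2 ≈ 0.65551 - 6683.0*I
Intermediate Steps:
l(W, Q) = -Q*W/4
B(z) = z^(3/2)
q(b) = 3 + b*(-3 + b/2)/6 (q(b) = 3 + (b*(-3 - ¼*b*(-2)))/6 = 3 + (b*(-3 + b/2))/6 = 3 + b*(-3 + b/2)/6)
t(K) = 6*K*(3 - K/2 + K²/12) (t(K) = (K*(3 - K/2 + K²/12))*6 = 6*K*(3 - K/2 + K²/12))
√(t(-445) + B(-425)) = √((½)*(-445)*(36 + (-445)² - 6*(-445)) + (-425)^(3/2)) = √((½)*(-445)*(36 + 198025 + 2670) - 2125*I*√17) = √((½)*(-445)*200731 - 2125*I*√17) = √(-89325295/2 - 2125*I*√17)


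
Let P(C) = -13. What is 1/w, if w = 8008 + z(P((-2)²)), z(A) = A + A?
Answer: 1/7982 ≈ 0.00012528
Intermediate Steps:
z(A) = 2*A
w = 7982 (w = 8008 + 2*(-13) = 8008 - 26 = 7982)
1/w = 1/7982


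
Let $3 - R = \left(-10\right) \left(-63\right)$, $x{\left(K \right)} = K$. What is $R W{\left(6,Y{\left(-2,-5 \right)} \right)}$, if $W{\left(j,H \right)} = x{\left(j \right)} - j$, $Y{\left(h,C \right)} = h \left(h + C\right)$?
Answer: $0$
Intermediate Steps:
$Y{\left(h,C \right)} = h \left(C + h\right)$
$R = -627$ ($R = 3 - \left(-10\right) \left(-63\right) = 3 - 630 = -627$)
$W{\left(j,H \right)} = 0$ ($W{\left(j,H \right)} = j - j = 0$)
$R W{\left(6,Y{\left(-2,-5 \right)} \right)} = \left(-627\right) 0 = 0$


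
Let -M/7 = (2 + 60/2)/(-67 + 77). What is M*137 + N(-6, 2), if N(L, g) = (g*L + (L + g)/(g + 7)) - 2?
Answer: -138746/45 ≈ -3083.2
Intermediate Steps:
N(L, g) = -2 + L*g + (L + g)/(7 + g) (N(L, g) = (L*g + (L + g)/(7 + g)) - 2 = -2 + L*g + (L + g)/(7 + g))
M = -112/5 (M = -7*(2 + 60/2)/(-67 + 77) = -7*(2 + 60*(1/2))/10 = -7*(2 + 30)/10 = -224/10 = -7*16/5 = -112/5 ≈ -22.400)
M*137 + N(-6, 2) = -112/5*137 + (-14 - 6 - 1*2 - 6*2**2 + 7*(-6)*2)/(7 + 2) = -15344/5 + (-14 - 6 - 2 - 6*4 - 84)/9 = -15344/5 + (-14 - 6 - 2 - 24 - 84)/9 = -15344/5 + (1/9)*(-130) = -15344/5 - 130/9 = -138746/45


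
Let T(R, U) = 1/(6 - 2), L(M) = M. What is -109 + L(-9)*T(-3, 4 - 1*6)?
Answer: -445/4 ≈ -111.25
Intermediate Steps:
T(R, U) = 1/4
-109 + L(-9)*T(-3, 4 - 1*6) = -109 - 9*1/4 = -109 - 9/4 = -445/4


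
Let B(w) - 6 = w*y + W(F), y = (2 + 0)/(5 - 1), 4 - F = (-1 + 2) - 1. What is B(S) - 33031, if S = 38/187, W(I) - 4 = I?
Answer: -6174160/187 ≈ -33017.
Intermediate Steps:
F = 4 (F = 4 - ((-1 + 2) - 1) = 4 - (1 - 1) = 4 - 1*0 = 4 + 0 = 4)
W(I) = 4 + I
y = 1/2 (y = 2/4 = 2*(1/4) = 1/2 ≈ 0.50000)
S = 38/187 (S = 38*(1/187) = 38/187 ≈ 0.20321)
B(w) = 14 + w/2 (B(w) = 6 + (w*(1/2) + (4 + 4)) = 6 + (w/2 + 8) = 6 + (8 + w/2) = 14 + w/2)
B(S) - 33031 = (14 + (1/2)*(38/187)) - 33031 = (14 + 19/187) - 33031 = 2637/187 - 33031 = -6174160/187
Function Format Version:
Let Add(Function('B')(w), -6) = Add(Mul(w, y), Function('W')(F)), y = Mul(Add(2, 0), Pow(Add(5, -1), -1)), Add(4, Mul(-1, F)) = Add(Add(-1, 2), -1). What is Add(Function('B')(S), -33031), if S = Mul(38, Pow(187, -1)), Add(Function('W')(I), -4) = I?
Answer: Rational(-6174160, 187) ≈ -33017.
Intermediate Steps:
F = 4 (F = Add(4, Mul(-1, Add(Add(-1, 2), -1))) = Add(4, Mul(-1, Add(1, -1))) = Add(4, Mul(-1, 0)) = Add(4, 0) = 4)
Function('W')(I) = Add(4, I)
y = Rational(1, 2) (y = Mul(2, Pow(4, -1)) = Mul(2, Rational(1, 4)) = Rational(1, 2) ≈ 0.50000)
S = Rational(38, 187) (S = Mul(38, Rational(1, 187)) = Rational(38, 187) ≈ 0.20321)
Function('B')(w) = Add(14, Mul(Rational(1, 2), w)) (Function('B')(w) = Add(6, Add(Mul(w, Rational(1, 2)), Add(4, 4))) = Add(6, Add(Mul(Rational(1, 2), w), 8)) = Add(6, Add(8, Mul(Rational(1, 2), w))) = Add(14, Mul(Rational(1, 2), w)))
Add(Function('B')(S), -33031) = Add(Add(14, Mul(Rational(1, 2), Rational(38, 187))), -33031) = Add(Add(14, Rational(19, 187)), -33031) = Add(Rational(2637, 187), -33031) = Rational(-6174160, 187)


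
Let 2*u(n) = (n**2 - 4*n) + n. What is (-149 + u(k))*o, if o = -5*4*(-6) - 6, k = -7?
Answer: -12996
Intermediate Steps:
o = 114 (o = -20*(-6) - 6 = 120 - 6 = 114)
u(n) = n**2/2 - 3*n/2 (u(n) = ((n**2 - 4*n) + n)/2 = (n**2 - 3*n)/2 = n**2/2 - 3*n/2)
(-149 + u(k))*o = (-149 + (1/2)*(-7)*(-3 - 7))*114 = (-149 + (1/2)*(-7)*(-10))*114 = (-149 + 35)*114 = -114*114 = -12996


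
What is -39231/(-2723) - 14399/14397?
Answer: 525600230/39203031 ≈ 13.407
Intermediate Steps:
-39231/(-2723) - 14399/14397 = -39231*(-1/2723) - 14399*1/14397 = 39231/2723 - 14399/14397 = 525600230/39203031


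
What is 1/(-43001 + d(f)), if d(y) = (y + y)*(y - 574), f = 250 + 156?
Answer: -1/179417 ≈ -5.5736e-6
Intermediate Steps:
f = 406
d(y) = 2*y*(-574 + y) (d(y) = (2*y)*(-574 + y) = 2*y*(-574 + y))
1/(-43001 + d(f)) = 1/(-43001 + 2*406*(-574 + 406)) = 1/(-43001 + 2*406*(-168)) = 1/(-43001 - 136416) = 1/(-179417) = -1/179417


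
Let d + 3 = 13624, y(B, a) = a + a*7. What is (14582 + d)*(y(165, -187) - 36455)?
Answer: -1070332053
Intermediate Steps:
y(B, a) = 8*a (y(B, a) = a + 7*a = 8*a)
d = 13621 (d = -3 + 13624 = 13621)
(14582 + d)*(y(165, -187) - 36455) = (14582 + 13621)*(8*(-187) - 36455) = 28203*(-1496 - 36455) = 28203*(-37951) = -1070332053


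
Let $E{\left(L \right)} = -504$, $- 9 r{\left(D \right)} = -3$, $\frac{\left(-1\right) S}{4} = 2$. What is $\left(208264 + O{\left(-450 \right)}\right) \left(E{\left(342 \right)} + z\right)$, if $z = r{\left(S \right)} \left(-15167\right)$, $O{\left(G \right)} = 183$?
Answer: $- \frac{3476687513}{3} \approx -1.1589 \cdot 10^{9}$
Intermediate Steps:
$S = -8$ ($S = \left(-4\right) 2 = -8$)
$r{\left(D \right)} = \frac{1}{3}$ ($r{\left(D \right)} = \left(- \frac{1}{9}\right) \left(-3\right) = \frac{1}{3}$)
$z = - \frac{15167}{3}$ ($z = \frac{1}{3} \left(-15167\right) = - \frac{15167}{3} \approx -5055.7$)
$\left(208264 + O{\left(-450 \right)}\right) \left(E{\left(342 \right)} + z\right) = \left(208264 + 183\right) \left(-504 - \frac{15167}{3}\right) = 208447 \left(- \frac{16679}{3}\right) = - \frac{3476687513}{3}$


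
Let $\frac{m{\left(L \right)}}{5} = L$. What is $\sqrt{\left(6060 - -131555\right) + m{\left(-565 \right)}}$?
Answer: $\sqrt{134790} \approx 367.14$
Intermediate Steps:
$m{\left(L \right)} = 5 L$
$\sqrt{\left(6060 - -131555\right) + m{\left(-565 \right)}} = \sqrt{\left(6060 - -131555\right) + 5 \left(-565\right)} = \sqrt{\left(6060 + 131555\right) - 2825} = \sqrt{137615 - 2825} = \sqrt{134790}$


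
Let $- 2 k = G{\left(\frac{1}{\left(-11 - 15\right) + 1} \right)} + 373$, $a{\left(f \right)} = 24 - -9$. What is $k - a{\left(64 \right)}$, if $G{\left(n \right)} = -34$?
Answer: $- \frac{405}{2} \approx -202.5$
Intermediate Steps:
$a{\left(f \right)} = 33$ ($a{\left(f \right)} = 24 + 9 = 33$)
$k = - \frac{339}{2}$ ($k = - \frac{-34 + 373}{2} = \left(- \frac{1}{2}\right) 339 = - \frac{339}{2} \approx -169.5$)
$k - a{\left(64 \right)} = - \frac{339}{2} - 33 = - \frac{405}{2}$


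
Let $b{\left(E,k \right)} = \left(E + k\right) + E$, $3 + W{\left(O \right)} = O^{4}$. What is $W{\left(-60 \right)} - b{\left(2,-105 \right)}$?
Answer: $12960098$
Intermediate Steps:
$W{\left(O \right)} = -3 + O^{4}$
$b{\left(E,k \right)} = k + 2 E$
$W{\left(-60 \right)} - b{\left(2,-105 \right)} = \left(-3 + \left(-60\right)^{4}\right) - \left(-105 + 2 \cdot 2\right) = \left(-3 + 12960000\right) - \left(-105 + 4\right) = 12959997 - -101 = 12959997 + 101 = 12960098$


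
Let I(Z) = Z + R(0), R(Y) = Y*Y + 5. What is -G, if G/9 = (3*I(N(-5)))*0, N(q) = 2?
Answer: 0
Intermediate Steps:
R(Y) = 5 + Y**2 (R(Y) = Y**2 + 5 = 5 + Y**2)
I(Z) = 5 + Z (I(Z) = Z + (5 + 0**2) = Z + (5 + 0) = Z + 5 = 5 + Z)
G = 0 (G = 9*((3*(5 + 2))*0) = 9*((3*7)*0) = 9*(21*0) = 9*0 = 0)
-G = -1*0 = 0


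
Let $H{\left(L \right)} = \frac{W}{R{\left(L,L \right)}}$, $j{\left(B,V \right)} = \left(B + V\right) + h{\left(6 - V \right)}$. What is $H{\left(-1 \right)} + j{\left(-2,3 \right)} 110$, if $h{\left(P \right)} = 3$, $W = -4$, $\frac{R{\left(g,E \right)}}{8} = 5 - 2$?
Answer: $\frac{2639}{6} \approx 439.83$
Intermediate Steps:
$R{\left(g,E \right)} = 24$ ($R{\left(g,E \right)} = 8 \left(5 - 2\right) = 8 \cdot 3 = 24$)
$j{\left(B,V \right)} = 3 + B + V$ ($j{\left(B,V \right)} = \left(B + V\right) + 3 = 3 + B + V$)
$H{\left(L \right)} = - \frac{1}{6}$ ($H{\left(L \right)} = - \frac{4}{24} = \left(-4\right) \frac{1}{24} = - \frac{1}{6}$)
$H{\left(-1 \right)} + j{\left(-2,3 \right)} 110 = - \frac{1}{6} + \left(3 - 2 + 3\right) 110 = - \frac{1}{6} + 4 \cdot 110 = - \frac{1}{6} + 440 = \frac{2639}{6}$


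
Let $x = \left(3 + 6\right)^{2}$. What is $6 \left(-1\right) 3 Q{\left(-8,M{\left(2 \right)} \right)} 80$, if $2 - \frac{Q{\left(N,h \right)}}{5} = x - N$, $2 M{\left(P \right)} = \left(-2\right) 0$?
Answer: $626400$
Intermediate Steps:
$M{\left(P \right)} = 0$ ($M{\left(P \right)} = \frac{\left(-2\right) 0}{2} = \frac{1}{2} \cdot 0 = 0$)
$x = 81$ ($x = 9^{2} = 81$)
$Q{\left(N,h \right)} = -395 + 5 N$ ($Q{\left(N,h \right)} = 10 - 5 \left(81 - N\right) = 10 + \left(-405 + 5 N\right) = -395 + 5 N$)
$6 \left(-1\right) 3 Q{\left(-8,M{\left(2 \right)} \right)} 80 = 6 \left(-1\right) 3 \left(-395 + 5 \left(-8\right)\right) 80 = \left(-6\right) 3 \left(-395 - 40\right) 80 = \left(-18\right) \left(-435\right) 80 = 7830 \cdot 80 = 626400$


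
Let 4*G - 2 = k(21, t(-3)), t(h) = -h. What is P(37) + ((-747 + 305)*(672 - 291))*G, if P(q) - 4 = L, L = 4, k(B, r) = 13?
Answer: -1262999/2 ≈ -6.3150e+5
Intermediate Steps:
P(q) = 8 (P(q) = 4 + 4 = 8)
G = 15/4 (G = 1/2 + (1/4)*13 = 1/2 + 13/4 = 15/4 ≈ 3.7500)
P(37) + ((-747 + 305)*(672 - 291))*G = 8 + ((-747 + 305)*(672 - 291))*(15/4) = 8 - 442*381*(15/4) = 8 - 168402*15/4 = 8 - 1263015/2 = -1262999/2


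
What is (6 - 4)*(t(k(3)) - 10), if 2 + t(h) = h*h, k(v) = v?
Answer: -6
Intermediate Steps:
t(h) = -2 + h² (t(h) = -2 + h*h = -2 + h²)
(6 - 4)*(t(k(3)) - 10) = (6 - 4)*((-2 + 3²) - 10) = 2*((-2 + 9) - 10) = 2*(7 - 10) = 2*(-3) = -6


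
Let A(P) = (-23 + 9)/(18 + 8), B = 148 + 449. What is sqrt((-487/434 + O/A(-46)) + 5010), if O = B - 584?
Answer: 15*sqrt(4172910)/434 ≈ 70.603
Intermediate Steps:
B = 597
A(P) = -7/13 (A(P) = -14/26 = -14*1/26 = -7/13)
O = 13 (O = 597 - 584 = 13)
sqrt((-487/434 + O/A(-46)) + 5010) = sqrt((-487/434 + 13/(-7/13)) + 5010) = sqrt((-487*1/434 + 13*(-13/7)) + 5010) = sqrt((-487/434 - 169/7) + 5010) = sqrt(-10965/434 + 5010) = sqrt(2163375/434) = 15*sqrt(4172910)/434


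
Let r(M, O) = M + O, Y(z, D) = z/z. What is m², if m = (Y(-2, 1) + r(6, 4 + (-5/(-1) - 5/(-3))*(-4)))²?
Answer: 4879681/81 ≈ 60243.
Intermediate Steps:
Y(z, D) = 1
m = 2209/9 (m = (1 + (6 + (4 + (-5/(-1) - 5/(-3))*(-4))))² = (1 + (6 + (4 + (-5*(-1) - 5*(-⅓))*(-4))))² = (1 + (6 + (4 + (5 + 5/3)*(-4))))² = (1 + (6 + (4 + (20/3)*(-4))))² = (1 + (6 + (4 - 80/3)))² = (1 + (6 - 68/3))² = (1 - 50/3)² = (-47/3)² = 2209/9 ≈ 245.44)
m² = (2209/9)² = 4879681/81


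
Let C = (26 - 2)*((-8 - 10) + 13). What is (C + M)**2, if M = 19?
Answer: 10201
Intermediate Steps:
C = -120 (C = 24*(-18 + 13) = 24*(-5) = -120)
(C + M)**2 = (-120 + 19)**2 = (-101)**2 = 10201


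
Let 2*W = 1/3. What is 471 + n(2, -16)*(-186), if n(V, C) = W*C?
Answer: 967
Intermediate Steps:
W = ⅙ (W = (½)/3 = (½)*(⅓) = ⅙ ≈ 0.16667)
n(V, C) = C/6
471 + n(2, -16)*(-186) = 471 + ((⅙)*(-16))*(-186) = 471 - 8/3*(-186) = 471 + 496 = 967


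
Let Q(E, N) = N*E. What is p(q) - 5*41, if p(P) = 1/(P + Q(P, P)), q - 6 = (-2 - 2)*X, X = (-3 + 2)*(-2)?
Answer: -409/2 ≈ -204.50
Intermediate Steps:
Q(E, N) = E*N
X = 2 (X = -1*(-2) = 2)
q = -2 (q = 6 + (-2 - 2)*2 = 6 - 4*2 = 6 - 8 = -2)
p(P) = 1/(P + P²) (p(P) = 1/(P + P*P) = 1/(P + P²))
p(q) - 5*41 = 1/((-2)*(1 - 2)) - 5*41 = -½/(-1) - 205 = -½*(-1) - 205 = ½ - 205 = -409/2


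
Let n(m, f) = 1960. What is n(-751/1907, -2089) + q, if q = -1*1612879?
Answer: -1610919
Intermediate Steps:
q = -1612879
n(-751/1907, -2089) + q = 1960 - 1612879 = -1610919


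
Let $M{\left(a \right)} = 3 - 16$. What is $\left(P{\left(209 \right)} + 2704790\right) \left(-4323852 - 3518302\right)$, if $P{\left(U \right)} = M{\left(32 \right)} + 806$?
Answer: $-21217598545782$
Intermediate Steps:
$M{\left(a \right)} = -13$ ($M{\left(a \right)} = 3 - 16 = -13$)
$P{\left(U \right)} = 793$ ($P{\left(U \right)} = -13 + 806 = 793$)
$\left(P{\left(209 \right)} + 2704790\right) \left(-4323852 - 3518302\right) = \left(793 + 2704790\right) \left(-4323852 - 3518302\right) = 2705583 \left(-7842154\right) = -21217598545782$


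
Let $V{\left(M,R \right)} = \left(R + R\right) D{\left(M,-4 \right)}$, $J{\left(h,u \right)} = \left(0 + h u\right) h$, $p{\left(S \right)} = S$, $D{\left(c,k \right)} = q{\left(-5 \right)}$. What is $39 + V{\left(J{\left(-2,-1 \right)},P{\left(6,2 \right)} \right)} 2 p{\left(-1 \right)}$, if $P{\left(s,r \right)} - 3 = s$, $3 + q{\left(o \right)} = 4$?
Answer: $3$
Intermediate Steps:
$q{\left(o \right)} = 1$ ($q{\left(o \right)} = -3 + 4 = 1$)
$D{\left(c,k \right)} = 1$
$P{\left(s,r \right)} = 3 + s$
$J{\left(h,u \right)} = u h^{2}$ ($J{\left(h,u \right)} = h u h = u h^{2}$)
$V{\left(M,R \right)} = 2 R$ ($V{\left(M,R \right)} = \left(R + R\right) 1 = 2 R 1 = 2 R$)
$39 + V{\left(J{\left(-2,-1 \right)},P{\left(6,2 \right)} \right)} 2 p{\left(-1 \right)} = 39 + 2 \left(3 + 6\right) 2 \left(-1\right) = 39 + 2 \cdot 9 \left(-2\right) = 39 + 18 \left(-2\right) = 39 - 36 = 3$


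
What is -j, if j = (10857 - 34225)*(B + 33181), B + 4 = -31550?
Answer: 38019736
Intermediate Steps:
B = -31554 (B = -4 - 31550 = -31554)
j = -38019736 (j = (10857 - 34225)*(-31554 + 33181) = -23368*1627 = -38019736)
-j = -1*(-38019736) = 38019736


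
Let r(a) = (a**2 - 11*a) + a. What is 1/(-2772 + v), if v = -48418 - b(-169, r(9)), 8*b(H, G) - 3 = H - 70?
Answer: -2/102321 ≈ -1.9546e-5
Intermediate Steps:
r(a) = a**2 - 10*a
b(H, G) = -67/8 + H/8 (b(H, G) = 3/8 + (H - 70)/8 = 3/8 + (-70 + H)/8 = 3/8 + (-35/4 + H/8) = -67/8 + H/8)
v = -96777/2 (v = -48418 - (-67/8 + (1/8)*(-169)) = -48418 - (-67/8 - 169/8) = -48418 - 1*(-59/2) = -48418 + 59/2 = -96777/2 ≈ -48389.)
1/(-2772 + v) = 1/(-2772 - 96777/2) = 1/(-102321/2) = -2/102321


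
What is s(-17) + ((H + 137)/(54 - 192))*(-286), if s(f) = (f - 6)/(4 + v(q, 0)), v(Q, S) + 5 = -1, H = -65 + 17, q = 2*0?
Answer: 27041/138 ≈ 195.95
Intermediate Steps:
q = 0
H = -48
v(Q, S) = -6 (v(Q, S) = -5 - 1 = -6)
s(f) = 3 - f/2 (s(f) = (f - 6)/(4 - 6) = (-6 + f)/(-2) = (-6 + f)*(-½) = 3 - f/2)
s(-17) + ((H + 137)/(54 - 192))*(-286) = (3 - ½*(-17)) + ((-48 + 137)/(54 - 192))*(-286) = (3 + 17/2) + (89/(-138))*(-286) = 23/2 + (89*(-1/138))*(-286) = 23/2 - 89/138*(-286) = 23/2 + 12727/69 = 27041/138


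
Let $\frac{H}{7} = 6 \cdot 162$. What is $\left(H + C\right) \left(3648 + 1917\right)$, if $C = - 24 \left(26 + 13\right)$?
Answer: $32655420$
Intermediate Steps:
$H = 6804$ ($H = 7 \cdot 6 \cdot 162 = 7 \cdot 972 = 6804$)
$C = -936$ ($C = \left(-24\right) 39 = -936$)
$\left(H + C\right) \left(3648 + 1917\right) = \left(6804 - 936\right) \left(3648 + 1917\right) = 5868 \cdot 5565 = 32655420$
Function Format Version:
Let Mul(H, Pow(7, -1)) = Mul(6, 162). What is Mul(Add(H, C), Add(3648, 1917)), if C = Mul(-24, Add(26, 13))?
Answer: 32655420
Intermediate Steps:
H = 6804 (H = Mul(7, Mul(6, 162)) = Mul(7, 972) = 6804)
C = -936 (C = Mul(-24, 39) = -936)
Mul(Add(H, C), Add(3648, 1917)) = Mul(Add(6804, -936), Add(3648, 1917)) = Mul(5868, 5565) = 32655420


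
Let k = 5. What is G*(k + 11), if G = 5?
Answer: 80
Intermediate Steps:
G*(k + 11) = 5*(5 + 11) = 5*16 = 80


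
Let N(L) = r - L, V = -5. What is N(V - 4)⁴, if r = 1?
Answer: 10000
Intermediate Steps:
N(L) = 1 - L
N(V - 4)⁴ = (1 - (-5 - 4))⁴ = (1 - 1*(-9))⁴ = (1 + 9)⁴ = 10⁴ = 10000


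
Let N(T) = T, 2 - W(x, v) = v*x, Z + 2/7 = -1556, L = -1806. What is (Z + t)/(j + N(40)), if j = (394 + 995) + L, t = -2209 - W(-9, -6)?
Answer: 25993/2639 ≈ 9.8496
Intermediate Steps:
Z = -10894/7 (Z = -2/7 - 1556 = -10894/7 ≈ -1556.3)
W(x, v) = 2 - v*x
t = -2157 (t = -2209 - (2 - 1*(-6)*(-9)) = -2209 - (2 - 54) = -2209 - 1*(-52) = -2209 + 52 = -2157)
j = -417 (j = (394 + 995) - 1806 = 1389 - 1806 = -417)
(Z + t)/(j + N(40)) = (-10894/7 - 2157)/(-417 + 40) = -25993/7/(-377) = -25993/7*(-1/377) = 25993/2639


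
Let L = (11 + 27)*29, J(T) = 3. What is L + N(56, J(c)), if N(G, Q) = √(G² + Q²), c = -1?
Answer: 1102 + √3145 ≈ 1158.1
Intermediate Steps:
L = 1102 (L = 38*29 = 1102)
L + N(56, J(c)) = 1102 + √(56² + 3²) = 1102 + √(3136 + 9) = 1102 + √3145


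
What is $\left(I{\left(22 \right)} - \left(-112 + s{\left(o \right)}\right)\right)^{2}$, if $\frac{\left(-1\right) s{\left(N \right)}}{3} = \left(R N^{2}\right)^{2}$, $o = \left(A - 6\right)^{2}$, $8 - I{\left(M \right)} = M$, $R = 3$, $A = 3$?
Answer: $31415790025$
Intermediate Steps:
$I{\left(M \right)} = 8 - M$
$o = 9$ ($o = \left(3 - 6\right)^{2} = \left(-3\right)^{2} = 9$)
$s{\left(N \right)} = - 27 N^{4}$ ($s{\left(N \right)} = - 3 \left(3 N^{2}\right)^{2} = - 3 \cdot 9 N^{4} = - 27 N^{4}$)
$\left(I{\left(22 \right)} - \left(-112 + s{\left(o \right)}\right)\right)^{2} = \left(\left(8 - 22\right) - \left(-112 - 27 \cdot 9^{4}\right)\right)^{2} = \left(\left(8 - 22\right) - \left(-112 - 177147\right)\right)^{2} = \left(-14 + \left(112 - -177147\right)\right)^{2} = \left(-14 + \left(112 + 177147\right)\right)^{2} = \left(-14 + 177259\right)^{2} = 177245^{2} = 31415790025$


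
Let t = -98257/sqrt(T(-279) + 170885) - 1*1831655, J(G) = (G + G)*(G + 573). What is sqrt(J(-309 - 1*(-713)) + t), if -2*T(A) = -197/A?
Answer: sqrt(-9476365633366219324671 - 28107485753043*sqrt(5911925246))/95353633 ≈ 1021.0*I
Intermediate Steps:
T(A) = 197/(2*A) (T(A) = -(-197)/(2*A) = 197/(2*A))
J(G) = 2*G*(573 + G) (J(G) = (2*G)*(573 + G) = 2*G*(573 + G))
t = -1831655 - 294771*sqrt(5911925246)/95353633 (t = -98257/sqrt((197/2)/(-279) + 170885) - 1*1831655 = -98257/sqrt((197/2)*(-1/279) + 170885) - 1831655 = -98257/sqrt(-197/558 + 170885) - 1831655 = -98257*3*sqrt(5911925246)/95353633 - 1831655 = -294771*sqrt(5911925246)/95353633 - 1831655 = -1831655 - 294771*sqrt(5911925246)/95353633 ≈ -1.8319e+6)
sqrt(J(-309 - 1*(-713)) + t) = sqrt(2*(-309 - 1*(-713))*(573 + (-309 - 1*(-713))) + (-1831655 - 294771*sqrt(5911925246)/95353633)) = sqrt(2*(-309 + 713)*(573 + (-309 + 713)) + (-1831655 - 294771*sqrt(5911925246)/95353633)) = sqrt(2*404*(573 + 404) + (-1831655 - 294771*sqrt(5911925246)/95353633)) = sqrt(2*404*977 + (-1831655 - 294771*sqrt(5911925246)/95353633)) = sqrt(789416 + (-1831655 - 294771*sqrt(5911925246)/95353633)) = sqrt(-1042239 - 294771*sqrt(5911925246)/95353633)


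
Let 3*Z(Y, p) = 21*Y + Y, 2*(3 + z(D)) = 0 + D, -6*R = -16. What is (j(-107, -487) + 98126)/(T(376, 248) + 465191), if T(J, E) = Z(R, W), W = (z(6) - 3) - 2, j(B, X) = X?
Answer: 878751/4186895 ≈ 0.20988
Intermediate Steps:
R = 8/3 (R = -1/6*(-16) = 8/3 ≈ 2.6667)
z(D) = -3 + D/2 (z(D) = -3 + (0 + D)/2 = -3 + D/2)
W = -5 (W = ((-3 + (1/2)*6) - 3) - 2 = ((-3 + 3) - 3) - 2 = (0 - 3) - 2 = -3 - 2 = -5)
Z(Y, p) = 22*Y/3 (Z(Y, p) = (21*Y + Y)/3 = (22*Y)/3 = 22*Y/3)
T(J, E) = 176/9 (T(J, E) = (22/3)*(8/3) = 176/9)
(j(-107, -487) + 98126)/(T(376, 248) + 465191) = (-487 + 98126)/(176/9 + 465191) = 97639/(4186895/9) = 97639*(9/4186895) = 878751/4186895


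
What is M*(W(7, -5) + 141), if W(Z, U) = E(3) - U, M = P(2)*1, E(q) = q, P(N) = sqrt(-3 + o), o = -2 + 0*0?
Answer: 149*I*sqrt(5) ≈ 333.17*I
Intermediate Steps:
o = -2 (o = -2 + 0 = -2)
P(N) = I*sqrt(5) (P(N) = sqrt(-3 - 2) = sqrt(-5) = I*sqrt(5))
M = I*sqrt(5) (M = (I*sqrt(5))*1 = I*sqrt(5) ≈ 2.2361*I)
W(Z, U) = 3 - U
M*(W(7, -5) + 141) = (I*sqrt(5))*((3 - 1*(-5)) + 141) = (I*sqrt(5))*((3 + 5) + 141) = (I*sqrt(5))*(8 + 141) = (I*sqrt(5))*149 = 149*I*sqrt(5)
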